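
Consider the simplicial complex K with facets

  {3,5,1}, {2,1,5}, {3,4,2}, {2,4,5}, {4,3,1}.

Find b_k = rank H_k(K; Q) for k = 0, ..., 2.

Take the total order 1 < 2 < 3 < 4 < 5 on the vertex set. Then K (dimension 2) consists of the simplices:

  0-simplices (5): [1], [2], [3], [4], [5]
  1-simplices (10): [1,2], [1,3], [1,4], [1,5], [2,3], [2,4], [2,5], [3,4], [3,5], [4,5]
  2-simplices (5): [1,2,5], [1,3,4], [1,3,5], [2,3,4], [2,4,5]

Hence C_0 ≅ Z^5, C_1 ≅ Z^10, C_2 ≅ Z^5.

The boundary map ∂_1: C_1 → C_0 sends each edge [p,q] (with p < q) to q − p.
As a 5×10 matrix over Z this has rank 4, with invariant factors (1,1,1,1).

The boundary map ∂_2: C_2 → C_1 maps a triangle to the signed sum of its edges. For instance
  ∂[1,3,4] = [3,4] − [1,4] + [1,3],
  ∂[2,4,5] = [4,5] − [2,5] + [2,4].
As a 10×5 matrix over Z this has rank 5, with invariant factors (1,1,1,1,1).

Reading off H_k = ker ∂_k / im ∂_{k+1}:

  H_0: rank C_0 − rank ∂_1 = 5 − 4 = 1, and the invariant factors of ∂_1 are all 1, so H_0 ≅ Z.
  H_1: rank ker ∂_1 − rank ∂_2 = (10 − 4) − 5 = 1, and the invariant factors of ∂_2 are all 1, so H_1 ≅ Z.
  H_2: rank ker ∂_2 − rank ∂_3 = (5 − 5) − 0 = 0, and there is no ∂_3, so H_2 ≅ 0.

(K is a triangulation of the Möbius band.)

Hence the Betti numbers are b_0 = 1, b_1 = 1, b_2 = 0.

b_0 = 1, b_1 = 1, b_2 = 0.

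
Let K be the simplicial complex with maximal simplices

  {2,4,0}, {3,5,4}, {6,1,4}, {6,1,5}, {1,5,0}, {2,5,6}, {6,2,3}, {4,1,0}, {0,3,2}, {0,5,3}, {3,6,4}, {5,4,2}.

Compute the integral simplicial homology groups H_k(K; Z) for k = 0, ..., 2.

Fix the vertex order 0 < 1 < 2 < 3 < 4 < 5 < 6 and write every simplex with vertices in increasing order. Then dim K = 2 and the simplices of K are:

  0-simplices (7): [0], [1], [2], [3], [4], [5], [6]
  1-simplices (18): [0,1], [0,2], [0,3], [0,4], [0,5], [1,4], [1,5], [1,6], [2,3], [2,4], [2,5], [2,6], [3,4], [3,5], [3,6], [4,5], [4,6], [5,6]
  2-simplices (12): [0,1,4], [0,1,5], [0,2,3], [0,2,4], [0,3,5], [1,4,6], [1,5,6], [2,3,6], [2,4,5], [2,5,6], [3,4,5], [3,4,6]

giving chain groups C_0 ≅ Z^7, C_1 ≅ Z^18, C_2 ≅ Z^12.

The boundary map ∂_1: C_1 → C_0 sends each edge [p,q] (with p < q) to q − p. For instance
  ∂[2,3] = [3] − [2].
This gives a 7×18 integer matrix of rank 6; reducing to Smith normal form yields diagonal entries (1,1,1,1,1,1).

The boundary map ∂_2: C_2 → C_1 maps a triangle to the signed sum of its edges. For instance
  ∂[0,1,5] = [1,5] − [0,5] + [0,1],
  ∂[2,3,6] = [3,6] − [2,6] + [2,3].
This gives a 18×12 integer matrix of rank 12; reducing to Smith normal form yields diagonal entries (1,1,1,1,1,1,1,1,1,1,1,2).

Reading off H_k = ker ∂_k / im ∂_{k+1}:

  H_0: rank C_0 − rank ∂_1 = 7 − 6 = 1, and the invariant factors of ∂_1 are all 1, so H_0 ≅ Z.
  H_1: rank ker ∂_1 − rank ∂_2 = (18 − 6) − 12 = 0, and ∂_2 has invariant factor 2 > 1, so H_1 ≅ Z/2.
  H_2: rank ker ∂_2 − rank ∂_3 = (12 − 12) − 0 = 0, and there is no ∂_3, so H_2 ≅ 0.

As a check, the Euler characteristic is 7 − 18 + 12 = 1, which agrees with 1 − 0 + 0 = 1.
(K is a triangulation of the real projective plane RP^2.)

H_0 = Z,  H_1 = Z/2,  H_2 = 0.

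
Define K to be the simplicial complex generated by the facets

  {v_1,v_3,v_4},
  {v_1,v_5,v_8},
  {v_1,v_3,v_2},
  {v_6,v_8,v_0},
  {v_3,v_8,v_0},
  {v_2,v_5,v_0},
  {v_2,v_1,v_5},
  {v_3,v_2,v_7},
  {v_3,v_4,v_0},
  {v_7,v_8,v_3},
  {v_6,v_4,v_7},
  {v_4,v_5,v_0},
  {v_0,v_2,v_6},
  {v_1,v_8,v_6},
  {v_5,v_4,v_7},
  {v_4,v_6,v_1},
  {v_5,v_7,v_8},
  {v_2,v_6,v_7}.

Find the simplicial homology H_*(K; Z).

H_0 ≅ Z,  H_1 ≅ Z^2,  H_2 ≅ Z.

Fix the vertex order v_0 < v_1 < v_2 < v_3 < v_4 < v_5 < v_6 < v_7 < v_8 and write every simplex with vertices in increasing order. Then dim K = 2 and the simplices of K are:

  0-simplices (9): [v_0], [v_1], [v_2], [v_3], [v_4], [v_5], [v_6], [v_7], [v_8]
  1-simplices (27): (27 of them)
  2-simplices (18): (18 of them)

giving chain groups C_0 ≅ Z^9, C_1 ≅ Z^27, C_2 ≅ Z^18.

Boundary ∂_1: C_1 → C_0 is given by ∂[p,q] = [q] − [p]. For instance
  ∂[v_6,v_7] = [v_7] − [v_6].
As a 9×27 matrix over Z this has rank 8, with invariant factors (1,1,1,1,1,1,1,1).

Boundary ∂_2: C_2 → C_1 acts by ∂[p,q,r] = [q,r] − [p,r] + [p,q]. For instance
  ∂[v_0,v_6,v_8] = [v_6,v_8] − [v_0,v_8] + [v_0,v_6],
  ∂[v_4,v_6,v_7] = [v_6,v_7] − [v_4,v_7] + [v_4,v_6].
As a 27×18 matrix over Z this has rank 17, with invariant factors (1,1,1,1,1,1,1,1,1,1,1,1,1,1,1,1,1).

Computing H_k = (kernel of ∂_k) / (image of ∂_{k+1}):

  H_0: rank C_0 − rank ∂_1 = 9 − 8 = 1, and the invariant factors of ∂_1 are all 1, so H_0 ≅ Z.
  H_1: rank ker ∂_1 − rank ∂_2 = (27 − 8) − 17 = 2, and the invariant factors of ∂_2 are all 1, so H_1 ≅ Z^2.
  H_2: rank ker ∂_2 − rank ∂_3 = (18 − 17) − 0 = 1, and there is no ∂_3, so H_2 ≅ Z.

As a check, the Euler characteristic is 9 − 27 + 18 = 0, which agrees with 1 − 2 + 1 = 0.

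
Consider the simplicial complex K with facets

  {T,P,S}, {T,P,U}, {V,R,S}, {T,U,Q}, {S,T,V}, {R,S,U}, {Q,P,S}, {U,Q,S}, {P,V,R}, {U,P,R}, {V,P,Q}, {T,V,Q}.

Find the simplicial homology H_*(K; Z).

We work with the vertex ordering P < Q < R < S < T < U < V. The simplices of K, each written with vertices in increasing order, are:

  0-simplices (7): P, Q, R, S, T, U, V
  1-simplices (18): PQ, PR, PS, PT, PU, PV, QS, QT, QU, QV, RS, RU, RV, ST, SU, SV, TU, TV
  2-simplices (12): PQS, PQV, PRU, PRV, PST, PTU, QSU, QTU, QTV, RSU, RSV, STV

so the chain groups are C_0 ≅ Z^7, C_1 ≅ Z^18, C_2 ≅ Z^12.

Boundary ∂_1: C_1 → C_0 is given by ∂[p,q] = [q] − [p]. For instance
  ∂PT = T − P.
The resulting 7×18 matrix has rank 6, and its Smith normal form has invariant factors (1,1,1,1,1,1).

The boundary map ∂_2: C_2 → C_1 acts by ∂[p,q,r] = [q,r] − [p,r] + [p,q]. For instance
  ∂RSV = SV − RV + RS,
  ∂PST = ST − PT + PS.
As a 18×12 matrix over Z this has rank 12, with invariant factors (1,1,1,1,1,1,1,1,1,1,1,2).

From H_k ≅ ker(∂_k) / im(∂_{k+1}) we obtain:

  H_0: rank C_0 − rank ∂_1 = 7 − 6 = 1, and the invariant factors of ∂_1 are all 1, so H_0 = Z.
  H_1: rank ker ∂_1 − rank ∂_2 = (18 − 6) − 12 = 0, and ∂_2 has invariant factor 2 > 1, so H_1 = Z/2.
  H_2: rank ker ∂_2 − rank ∂_3 = (12 − 12) − 0 = 0, and there is no ∂_3, so H_2 = 0.

H_0 = Z,  H_1 = Z/2,  H_2 = 0.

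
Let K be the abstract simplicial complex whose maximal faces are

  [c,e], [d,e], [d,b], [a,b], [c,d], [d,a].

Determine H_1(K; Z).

H_1 ≅ Z^2.

Fix the vertex order a < b < c < d < e and write every simplex with vertices in increasing order. Then dim K = 1 and the simplices of K are:

  0-simplices (5): a, b, c, d, e
  1-simplices (6): ab, ad, bd, cd, ce, de

Hence C_0 ≅ Z^5, C_1 ≅ Z^6.

The boundary map ∂_1: C_1 → C_0 maps an edge to its endpoints' difference, ∂[p,q] = q − p. For instance
  ∂ad = d − a.
As a 5×6 matrix over Z this has rank 4, with invariant factors (1,1,1,1).

Now H_k = ker ∂_k / im ∂_{k+1}, so:

  H_1: rank ker ∂_1 − rank ∂_2 = (6 − 4) − 0 = 2, and there is no ∂_2, so H_1 = Z^2.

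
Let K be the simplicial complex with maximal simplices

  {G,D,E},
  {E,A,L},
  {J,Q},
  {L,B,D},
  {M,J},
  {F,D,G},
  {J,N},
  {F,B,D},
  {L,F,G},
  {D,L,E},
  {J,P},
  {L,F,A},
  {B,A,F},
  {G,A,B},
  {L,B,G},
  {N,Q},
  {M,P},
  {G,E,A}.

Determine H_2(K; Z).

Order the vertices as A < B < D < E < F < G < J < L < M < N < P < Q. Listing each simplex with vertices in this order, K has dimension 2 with simplices:

  0-simplices (12): A, B, D, E, F, G, J, L, M, N, P, Q
  1-simplices (24): AB, AE, AF, AG, AL, BD, BF, BG, BL, DE, DF, DG, DL, EG, EL, FG, FL, GL, JM, JN, JP, JQ, MP, NQ
  2-simplices (12): ABF, ABG, AEG, AEL, AFL, BDF, BDL, BGL, DEG, DEL, DFG, FGL

Hence C_0 ≅ Z^12, C_1 ≅ Z^24, C_2 ≅ Z^12.

∂_1: C_1 → C_0 maps an edge to its endpoints' difference, ∂[p,q] = q − p.
As a 12×24 matrix over Z this has rank 10, with invariant factors (1,1,1,1,1,1,1,1,1,1).

Boundary ∂_2: C_2 → C_1 sends each 2-simplex [p,q,r] to [q,r] − [p,r] + [p,q]. For instance
  ∂AEG = EG − AG + AE,
  ∂DEL = EL − DL + DE.
This gives a 24×12 integer matrix of rank 12; reducing to Smith normal form yields diagonal entries (1,1,1,1,1,1,1,1,1,1,1,2).

From H_k ≅ ker(∂_k) / im(∂_{k+1}) we obtain:

  H_2: rank ker ∂_2 − rank ∂_3 = (12 − 12) − 0 = 0, and there is no ∂_3, so H_2 ≅ 0.

H_2 ≅ 0.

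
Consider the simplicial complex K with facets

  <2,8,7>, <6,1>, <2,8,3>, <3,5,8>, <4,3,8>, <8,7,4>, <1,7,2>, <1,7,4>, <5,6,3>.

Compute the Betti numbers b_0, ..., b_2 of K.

b_0 = 1, b_1 = 1, b_2 = 0.

We work with the vertex ordering 1 < 2 < 3 < 4 < 5 < 6 < 7 < 8. The simplices of K, each written with vertices in increasing order, are:

  0-simplices (8): [1], [2], [3], [4], [5], [6], [7], [8]
  1-simplices (16): [1,2], [1,4], [1,6], [1,7], [2,3], [2,7], [2,8], [3,4], [3,5], [3,6], [3,8], [4,7], [4,8], [5,6], [5,8], [7,8]
  2-simplices (8): [1,2,7], [1,4,7], [2,3,8], [2,7,8], [3,4,8], [3,5,6], [3,5,8], [4,7,8]

giving chain groups C_0 ≅ Z^8, C_1 ≅ Z^16, C_2 ≅ Z^8.

∂_1: C_1 → C_0 maps an edge to its endpoints' difference, ∂[p,q] = q − p.
As a 8×16 matrix over Z this has rank 7, with invariant factors (1,1,1,1,1,1,1).

∂_2: C_2 → C_1 maps a triangle to the signed sum of its edges. For instance
  ∂[3,5,6] = [5,6] − [3,6] + [3,5],
  ∂[3,5,8] = [5,8] − [3,8] + [3,5].
The 16×8 boundary matrix has rank 8 and Smith normal form diag(1,1,1,1,1,1,1,1).

From H_k ≅ ker(∂_k) / im(∂_{k+1}) we obtain:

  H_0: rank C_0 − rank ∂_1 = 8 − 7 = 1, and the invariant factors of ∂_1 are all 1, so H_0 = Z.
  H_1: rank ker ∂_1 − rank ∂_2 = (16 − 7) − 8 = 1, and the invariant factors of ∂_2 are all 1, so H_1 = Z.
  H_2: rank ker ∂_2 − rank ∂_3 = (8 − 8) − 0 = 0, and there is no ∂_3, so H_2 = 0.

As a check, the Euler characteristic is 8 − 16 + 8 = 0, which agrees with 1 − 1 + 0 = 0.

Hence the Betti numbers are b_0 = 1, b_1 = 1, b_2 = 0.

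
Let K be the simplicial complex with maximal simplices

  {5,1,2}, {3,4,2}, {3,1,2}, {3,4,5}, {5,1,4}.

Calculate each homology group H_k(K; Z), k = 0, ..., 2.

Fix the vertex order 1 < 2 < 3 < 4 < 5 and write every simplex with vertices in increasing order. Then dim K = 2 and the simplices of K are:

  0-simplices (5): [1], [2], [3], [4], [5]
  1-simplices (10): [1,2], [1,3], [1,4], [1,5], [2,3], [2,4], [2,5], [3,4], [3,5], [4,5]
  2-simplices (5): [1,2,3], [1,2,5], [1,4,5], [2,3,4], [3,4,5]

giving chain groups C_0 ≅ Z^5, C_1 ≅ Z^10, C_2 ≅ Z^5.

The boundary map ∂_1: C_1 → C_0 maps an edge to its endpoints' difference, ∂[p,q] = q − p. For instance
  ∂[2,5] = [5] − [2].
The 5×10 boundary matrix has rank 4 and Smith normal form diag(1,1,1,1).

Boundary ∂_2: C_2 → C_1 sends each 2-simplex [p,q,r] to [q,r] − [p,r] + [p,q]. For instance
  ∂[3,4,5] = [4,5] − [3,5] + [3,4],
  ∂[2,3,4] = [3,4] − [2,4] + [2,3].
The 10×5 boundary matrix has rank 5 and Smith normal form diag(1,1,1,1,1).

Now H_k = ker ∂_k / im ∂_{k+1}, so:

  H_0: rank C_0 − rank ∂_1 = 5 − 4 = 1, and the invariant factors of ∂_1 are all 1, so H_0 = Z.
  H_1: rank ker ∂_1 − rank ∂_2 = (10 − 4) − 5 = 1, and the invariant factors of ∂_2 are all 1, so H_1 = Z.
  H_2: rank ker ∂_2 − rank ∂_3 = (5 − 5) − 0 = 0, and there is no ∂_3, so H_2 = 0.

As a check, the Euler characteristic is 5 − 10 + 5 = 0, which agrees with 1 − 1 + 0 = 0.

H_0 = Z,  H_1 = Z,  H_2 = 0.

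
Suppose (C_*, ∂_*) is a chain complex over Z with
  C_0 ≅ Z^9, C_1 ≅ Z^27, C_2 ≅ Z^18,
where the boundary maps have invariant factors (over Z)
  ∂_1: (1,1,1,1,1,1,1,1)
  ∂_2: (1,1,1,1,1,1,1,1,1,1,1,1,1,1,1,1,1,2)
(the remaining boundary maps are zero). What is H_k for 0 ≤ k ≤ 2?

H_0 = Z,  H_1 = Z ⊕ Z_2,  H_2 = 0.

H_0: b_0 = 9 − 0 − 8 = 1; torsion from ∂_1 factors > 1: none. So H_0 = Z.
H_1: b_1 = 27 − 8 − 18 = 1; torsion from ∂_2 factors > 1: [2]. So H_1 = Z ⊕ Z_2.
H_2: b_2 = 18 − 18 − 0 = 0; torsion from ∂_3 factors > 1: none. So H_2 = 0.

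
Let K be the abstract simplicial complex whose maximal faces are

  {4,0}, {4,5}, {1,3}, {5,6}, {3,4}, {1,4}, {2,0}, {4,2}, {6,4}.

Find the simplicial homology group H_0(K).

H_0 ≅ Z.

Order the vertices as 0 < 1 < 2 < 3 < 4 < 5 < 6. Listing each simplex with vertices in this order, K has dimension 1 with simplices:

  0-simplices (7): [0], [1], [2], [3], [4], [5], [6]
  1-simplices (9): [0,2], [0,4], [1,3], [1,4], [2,4], [3,4], [4,5], [4,6], [5,6]

Hence C_0 ≅ Z^7, C_1 ≅ Z^9.

∂_1: C_1 → C_0 is given by ∂[p,q] = [q] − [p].
The 7×9 boundary matrix has rank 6 and Smith normal form diag(1,1,1,1,1,1).

Computing H_k = (kernel of ∂_k) / (image of ∂_{k+1}):

  H_0: rank C_0 − rank ∂_1 = 7 − 6 = 1, and the invariant factors of ∂_1 are all 1, so H_0 ≅ Z.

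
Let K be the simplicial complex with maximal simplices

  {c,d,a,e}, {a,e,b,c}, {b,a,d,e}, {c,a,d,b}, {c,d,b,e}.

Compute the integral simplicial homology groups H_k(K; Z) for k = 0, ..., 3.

Order the vertices as a < b < c < d < e. Listing each simplex with vertices in this order, K has dimension 3 with simplices:

  0-simplices (5): a, b, c, d, e
  1-simplices (10): ab, ac, ad, ae, bc, bd, be, cd, ce, de
  2-simplices (10): abc, abd, abe, acd, ace, ade, bcd, bce, bde, cde
  3-simplices (5): abcd, abce, abde, acde, bcde

Hence C_0 ≅ Z^5, C_1 ≅ Z^10, C_2 ≅ Z^10, C_3 ≅ Z^5.

Boundary ∂_1: C_1 → C_0 maps an edge to its endpoints' difference, ∂[p,q] = q − p. For instance
  ∂be = e − b.
This gives a 5×10 integer matrix of rank 4; reducing to Smith normal form yields diagonal entries (1,1,1,1).

Boundary ∂_2: C_2 → C_1 acts by ∂[p,q,r] = [q,r] − [p,r] + [p,q]. For instance
  ∂bce = ce − be + bc,
  ∂ace = ce − ae + ac.
The 10×10 boundary matrix has rank 6 and Smith normal form diag(1,1,1,1,1,1).

The boundary map ∂_3: C_3 → C_2 sends each 3-simplex σ to the alternating sum Σ_i (−1)^i (σ with its i-th vertex removed). For instance
  ∂bcde = cde − bde + bce − bcd,
  ∂abcd = bcd − acd + abd − abc.
The 10×5 boundary matrix has rank 4 and Smith normal form diag(1,1,1,1).

Reading off H_k = ker ∂_k / im ∂_{k+1}:

  H_0: rank C_0 − rank ∂_1 = 5 − 4 = 1, and the invariant factors of ∂_1 are all 1, so H_0 = Z.
  H_1: rank ker ∂_1 − rank ∂_2 = (10 − 4) − 6 = 0, and the invariant factors of ∂_2 are all 1, so H_1 = 0.
  H_2: rank ker ∂_2 − rank ∂_3 = (10 − 6) − 4 = 0, and the invariant factors of ∂_3 are all 1, so H_2 = 0.
  H_3: rank ker ∂_3 − rank ∂_4 = (5 − 4) − 0 = 1, and there is no ∂_4, so H_3 = Z.

As a check, the Euler characteristic is 5 − 10 + 10 − 5 = 0, which agrees with 1 − 0 + 0 − 1 = 0.
(K is a triangulation of the 3-sphere S^3.)

H_0 = Z,  H_1 = 0,  H_2 = 0,  H_3 = Z.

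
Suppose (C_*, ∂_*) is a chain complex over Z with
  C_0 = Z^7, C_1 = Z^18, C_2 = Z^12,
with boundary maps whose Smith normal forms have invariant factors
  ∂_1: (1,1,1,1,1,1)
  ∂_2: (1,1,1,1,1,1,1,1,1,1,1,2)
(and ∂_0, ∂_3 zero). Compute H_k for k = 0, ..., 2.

H_0 ≅ Z,  H_1 ≅ Z/2,  H_2 = 0.

H_0: b_0 = 7 − 0 − 6 = 1; torsion from ∂_1 factors > 1: none. So H_0 ≅ Z.
H_1: b_1 = 18 − 6 − 12 = 0; torsion from ∂_2 factors > 1: [2]. So H_1 ≅ Z/2.
H_2: b_2 = 12 − 12 − 0 = 0; torsion from ∂_3 factors > 1: none. So H_2 ≅ 0.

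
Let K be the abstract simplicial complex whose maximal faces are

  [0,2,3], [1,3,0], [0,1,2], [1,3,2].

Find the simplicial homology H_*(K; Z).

Take the total order 0 < 1 < 2 < 3 on the vertex set. Then K (dimension 2) consists of the simplices:

  0-simplices (4): [0], [1], [2], [3]
  1-simplices (6): [0,1], [0,2], [0,3], [1,2], [1,3], [2,3]
  2-simplices (4): [0,1,2], [0,1,3], [0,2,3], [1,2,3]

Hence C_0 ≅ Z^4, C_1 ≅ Z^6, C_2 ≅ Z^4.

The boundary map ∂_1: C_1 → C_0 maps an edge to its endpoints' difference, ∂[p,q] = q − p. For instance
  ∂[0,2] = [2] − [0].
The resulting 4×6 matrix has rank 3, and its Smith normal form has invariant factors (1,1,1).

The boundary map ∂_2: C_2 → C_1 sends each 2-simplex [p,q,r] to [q,r] − [p,r] + [p,q]. For instance
  ∂[0,1,2] = [1,2] − [0,2] + [0,1],
  ∂[1,2,3] = [2,3] − [1,3] + [1,2].
The resulting 6×4 matrix has rank 3, and its Smith normal form has invariant factors (1,1,1).

Reading off H_k = ker ∂_k / im ∂_{k+1}:

  H_0: rank C_0 − rank ∂_1 = 4 − 3 = 1, and the invariant factors of ∂_1 are all 1, so H_0 = Z.
  H_1: rank ker ∂_1 − rank ∂_2 = (6 − 3) − 3 = 0, and the invariant factors of ∂_2 are all 1, so H_1 = 0.
  H_2: rank ker ∂_2 − rank ∂_3 = (4 − 3) − 0 = 1, and there is no ∂_3, so H_2 = Z.

(K is a triangulation of the 2-sphere S^2.)

H_0 ≅ Z,  H_1 = 0,  H_2 ≅ Z.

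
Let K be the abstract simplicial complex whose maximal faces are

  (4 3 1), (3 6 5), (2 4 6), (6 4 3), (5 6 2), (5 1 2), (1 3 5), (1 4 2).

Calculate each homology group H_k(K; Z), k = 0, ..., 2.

H_0 ≅ Z,  H_1 = 0,  H_2 ≅ Z.

We work with the vertex ordering 1 < 2 < 3 < 4 < 5 < 6. The simplices of K, each written with vertices in increasing order, are:

  0-simplices (6): [1], [2], [3], [4], [5], [6]
  1-simplices (12): [1,2], [1,3], [1,4], [1,5], [2,4], [2,5], [2,6], [3,4], [3,5], [3,6], [4,6], [5,6]
  2-simplices (8): [1,2,4], [1,2,5], [1,3,4], [1,3,5], [2,4,6], [2,5,6], [3,4,6], [3,5,6]

so the chain groups are C_0 ≅ Z^6, C_1 ≅ Z^12, C_2 ≅ Z^8.

The boundary map ∂_1: C_1 → C_0 maps an edge to its endpoints' difference, ∂[p,q] = q − p.
The 6×12 boundary matrix has rank 5 and Smith normal form diag(1,1,1,1,1).

∂_2: C_2 → C_1 maps a triangle to the signed sum of its edges. For instance
  ∂[1,3,4] = [3,4] − [1,4] + [1,3],
  ∂[3,4,6] = [4,6] − [3,6] + [3,4].
The 12×8 boundary matrix has rank 7 and Smith normal form diag(1,1,1,1,1,1,1).

Computing H_k = (kernel of ∂_k) / (image of ∂_{k+1}):

  H_0: rank C_0 − rank ∂_1 = 6 − 5 = 1, and the invariant factors of ∂_1 are all 1, so H_0 ≅ Z.
  H_1: rank ker ∂_1 − rank ∂_2 = (12 − 5) − 7 = 0, and the invariant factors of ∂_2 are all 1, so H_1 ≅ 0.
  H_2: rank ker ∂_2 − rank ∂_3 = (8 − 7) − 0 = 1, and there is no ∂_3, so H_2 ≅ Z.

(K is a triangulation of the 2-sphere S^2.)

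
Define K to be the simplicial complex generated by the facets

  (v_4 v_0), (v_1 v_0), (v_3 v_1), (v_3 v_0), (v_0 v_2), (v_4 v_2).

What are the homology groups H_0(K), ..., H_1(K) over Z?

We work with the vertex ordering v_0 < v_1 < v_2 < v_3 < v_4. The simplices of K, each written with vertices in increasing order, are:

  0-simplices (5): [v_0], [v_1], [v_2], [v_3], [v_4]
  1-simplices (6): [v_0,v_1], [v_0,v_2], [v_0,v_3], [v_0,v_4], [v_1,v_3], [v_2,v_4]

giving chain groups C_0 ≅ Z^5, C_1 ≅ Z^6.

The boundary map ∂_1: C_1 → C_0 is given by ∂[p,q] = [q] − [p]. For instance
  ∂[v_0,v_1] = [v_1] − [v_0].
This gives a 5×6 integer matrix of rank 4; reducing to Smith normal form yields diagonal entries (1,1,1,1).

Reading off H_k = ker ∂_k / im ∂_{k+1}:

  H_0: rank C_0 − rank ∂_1 = 5 − 4 = 1, and the invariant factors of ∂_1 are all 1, so H_0 = Z.
  H_1: rank ker ∂_1 − rank ∂_2 = (6 − 4) − 0 = 2, and there is no ∂_2, so H_1 = Z^2.

H_0 ≅ Z,  H_1 ≅ Z^2.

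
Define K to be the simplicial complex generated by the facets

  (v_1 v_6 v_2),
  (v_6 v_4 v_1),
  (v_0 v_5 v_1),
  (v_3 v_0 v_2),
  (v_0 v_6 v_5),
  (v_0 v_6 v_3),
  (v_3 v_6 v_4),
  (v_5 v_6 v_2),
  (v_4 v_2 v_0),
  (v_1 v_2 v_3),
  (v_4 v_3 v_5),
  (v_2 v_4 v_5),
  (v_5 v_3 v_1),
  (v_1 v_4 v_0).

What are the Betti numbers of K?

We work with the vertex ordering v_0 < v_1 < v_2 < v_3 < v_4 < v_5 < v_6. The simplices of K, each written with vertices in increasing order, are:

  0-simplices (7): [v_0], [v_1], [v_2], [v_3], [v_4], [v_5], [v_6]
  1-simplices (21): (21 of them)
  2-simplices (14): (14 of them)

giving chain groups C_0 ≅ Z^7, C_1 ≅ Z^21, C_2 ≅ Z^14.

Boundary ∂_1: C_1 → C_0 sends each edge [p,q] (with p < q) to q − p. For instance
  ∂[v_3,v_6] = [v_6] − [v_3].
The resulting 7×21 matrix has rank 6, and its Smith normal form has invariant factors (1,1,1,1,1,1).

∂_2: C_2 → C_1 acts by ∂[p,q,r] = [q,r] − [p,r] + [p,q]. For instance
  ∂[v_0,v_5,v_6] = [v_5,v_6] − [v_0,v_6] + [v_0,v_5],
  ∂[v_0,v_2,v_4] = [v_2,v_4] − [v_0,v_4] + [v_0,v_2].
This gives a 21×14 integer matrix of rank 13; reducing to Smith normal form yields diagonal entries (1,1,1,1,1,1,1,1,1,1,1,1,1).

Computing H_k = (kernel of ∂_k) / (image of ∂_{k+1}):

  H_0: rank C_0 − rank ∂_1 = 7 − 6 = 1, and the invariant factors of ∂_1 are all 1, so H_0 = Z.
  H_1: rank ker ∂_1 − rank ∂_2 = (21 − 6) − 13 = 2, and the invariant factors of ∂_2 are all 1, so H_1 = Z^2.
  H_2: rank ker ∂_2 − rank ∂_3 = (14 − 13) − 0 = 1, and there is no ∂_3, so H_2 = Z.

Hence the Betti numbers are b_0 = 1, b_1 = 2, b_2 = 1.

b_0 = 1, b_1 = 2, b_2 = 1.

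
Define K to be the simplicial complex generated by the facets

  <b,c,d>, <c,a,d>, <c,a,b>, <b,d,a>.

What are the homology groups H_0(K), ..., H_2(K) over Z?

H_0 = Z,  H_1 = 0,  H_2 = Z.

Fix the vertex order a < b < c < d and write every simplex with vertices in increasing order. Then dim K = 2 and the simplices of K are:

  0-simplices (4): a, b, c, d
  1-simplices (6): ab, ac, ad, bc, bd, cd
  2-simplices (4): abc, abd, acd, bcd

giving chain groups C_0 ≅ Z^4, C_1 ≅ Z^6, C_2 ≅ Z^4.

The boundary map ∂_1: C_1 → C_0 maps an edge to its endpoints' difference, ∂[p,q] = q − p. For instance
  ∂bc = c − b.
This gives a 4×6 integer matrix of rank 3; reducing to Smith normal form yields diagonal entries (1,1,1).

∂_2: C_2 → C_1 maps a triangle to the signed sum of its edges. For instance
  ∂abd = bd − ad + ab,
  ∂bcd = cd − bd + bc.
This gives a 6×4 integer matrix of rank 3; reducing to Smith normal form yields diagonal entries (1,1,1).

Reading off H_k = ker ∂_k / im ∂_{k+1}:

  H_0: rank C_0 − rank ∂_1 = 4 − 3 = 1, and the invariant factors of ∂_1 are all 1, so H_0 ≅ Z.
  H_1: rank ker ∂_1 − rank ∂_2 = (6 − 3) − 3 = 0, and the invariant factors of ∂_2 are all 1, so H_1 ≅ 0.
  H_2: rank ker ∂_2 − rank ∂_3 = (4 − 3) − 0 = 1, and there is no ∂_3, so H_2 ≅ Z.

As a check, the Euler characteristic is 4 − 6 + 4 = 2, which agrees with 1 − 0 + 1 = 2.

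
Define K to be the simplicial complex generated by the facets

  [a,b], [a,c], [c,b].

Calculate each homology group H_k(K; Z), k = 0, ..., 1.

H_0 ≅ Z,  H_1 ≅ Z.

Order the vertices as a < b < c. Listing each simplex with vertices in this order, K has dimension 1 with simplices:

  0-simplices (3): a, b, c
  1-simplices (3): ab, ac, bc

so the chain groups are C_0 ≅ Z^3, C_1 ≅ Z^3.

The boundary map ∂_1: C_1 → C_0 is given by ∂[p,q] = [q] − [p]. For instance
  ∂ab = b − a.
This gives a 3×3 integer matrix of rank 2; reducing to Smith normal form yields diagonal entries (1,1).

Now H_k = ker ∂_k / im ∂_{k+1}, so:

  H_0: rank C_0 − rank ∂_1 = 3 − 2 = 1, and the invariant factors of ∂_1 are all 1, so H_0 ≅ Z.
  H_1: rank ker ∂_1 − rank ∂_2 = (3 − 2) − 0 = 1, and there is no ∂_2, so H_1 ≅ Z.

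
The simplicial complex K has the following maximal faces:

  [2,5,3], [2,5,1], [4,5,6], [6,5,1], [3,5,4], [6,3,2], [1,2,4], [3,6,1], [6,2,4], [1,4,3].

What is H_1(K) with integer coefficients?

Take the total order 1 < 2 < 3 < 4 < 5 < 6 on the vertex set. Then K (dimension 2) consists of the simplices:

  0-simplices (6): [1], [2], [3], [4], [5], [6]
  1-simplices (15): [1,2], [1,3], [1,4], [1,5], [1,6], [2,3], [2,4], [2,5], [2,6], [3,4], [3,5], [3,6], [4,5], [4,6], [5,6]
  2-simplices (10): [1,2,4], [1,2,5], [1,3,4], [1,3,6], [1,5,6], [2,3,5], [2,3,6], [2,4,6], [3,4,5], [4,5,6]

so the chain groups are C_0 ≅ Z^6, C_1 ≅ Z^15, C_2 ≅ Z^10.

∂_1: C_1 → C_0 sends each edge [p,q] (with p < q) to q − p. For instance
  ∂[4,5] = [5] − [4].
As a 6×15 matrix over Z this has rank 5, with invariant factors (1,1,1,1,1).

The boundary map ∂_2: C_2 → C_1 maps a triangle to the signed sum of its edges. For instance
  ∂[1,3,6] = [3,6] − [1,6] + [1,3],
  ∂[4,5,6] = [5,6] − [4,6] + [4,5].
The resulting 15×10 matrix has rank 10, and its Smith normal form has invariant factors (1,1,1,1,1,1,1,1,1,2).

Reading off H_k = ker ∂_k / im ∂_{k+1}:

  H_1: rank ker ∂_1 − rank ∂_2 = (15 − 5) − 10 = 0, and ∂_2 has invariant factor 2 > 1, so H_1 = Z/2.

H_1 = Z/2.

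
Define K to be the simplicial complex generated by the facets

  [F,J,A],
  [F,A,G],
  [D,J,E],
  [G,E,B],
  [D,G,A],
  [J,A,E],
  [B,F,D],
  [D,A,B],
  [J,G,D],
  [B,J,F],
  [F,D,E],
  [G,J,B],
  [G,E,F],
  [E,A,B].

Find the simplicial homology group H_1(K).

Fix the vertex order A < B < D < E < F < G < J and write every simplex with vertices in increasing order. Then dim K = 2 and the simplices of K are:

  0-simplices (7): A, B, D, E, F, G, J
  1-simplices (21): AB, AD, AE, AF, AG, AJ, BD, BE, BF, BG, BJ, DE, DF, DG, DJ, EF, EG, EJ, FG, FJ, GJ
  2-simplices (14): ABD, ABE, ADG, AEJ, AFG, AFJ, BDF, BEG, BFJ, BGJ, DEF, DEJ, DGJ, EFG

so the chain groups are C_0 ≅ Z^7, C_1 ≅ Z^21, C_2 ≅ Z^14.

The boundary map ∂_1: C_1 → C_0 maps an edge to its endpoints' difference, ∂[p,q] = q − p. For instance
  ∂GJ = J − G.
This gives a 7×21 integer matrix of rank 6; reducing to Smith normal form yields diagonal entries (1,1,1,1,1,1).

The boundary map ∂_2: C_2 → C_1 sends each 2-simplex [p,q,r] to [q,r] − [p,r] + [p,q]. For instance
  ∂AEJ = EJ − AJ + AE,
  ∂BDF = DF − BF + BD.
The resulting 21×14 matrix has rank 13, and its Smith normal form has invariant factors (1,1,1,1,1,1,1,1,1,1,1,1,1).

Now H_k = ker ∂_k / im ∂_{k+1}, so:

  H_1: rank ker ∂_1 − rank ∂_2 = (21 − 6) − 13 = 2, and the invariant factors of ∂_2 are all 1, so H_1 = Z^2.

H_1 = Z^2.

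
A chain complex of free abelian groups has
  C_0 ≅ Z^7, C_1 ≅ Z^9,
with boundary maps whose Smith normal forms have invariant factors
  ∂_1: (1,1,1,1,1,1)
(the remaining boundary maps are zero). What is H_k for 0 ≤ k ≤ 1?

H_0: b_0 = 7 − 0 − 6 = 1; torsion from ∂_1 factors > 1: none. So H_0 ≅ Z.
H_1: b_1 = 9 − 6 − 0 = 3; torsion from ∂_2 factors > 1: none. So H_1 ≅ Z^3.

H_0 ≅ Z,  H_1 ≅ Z^3.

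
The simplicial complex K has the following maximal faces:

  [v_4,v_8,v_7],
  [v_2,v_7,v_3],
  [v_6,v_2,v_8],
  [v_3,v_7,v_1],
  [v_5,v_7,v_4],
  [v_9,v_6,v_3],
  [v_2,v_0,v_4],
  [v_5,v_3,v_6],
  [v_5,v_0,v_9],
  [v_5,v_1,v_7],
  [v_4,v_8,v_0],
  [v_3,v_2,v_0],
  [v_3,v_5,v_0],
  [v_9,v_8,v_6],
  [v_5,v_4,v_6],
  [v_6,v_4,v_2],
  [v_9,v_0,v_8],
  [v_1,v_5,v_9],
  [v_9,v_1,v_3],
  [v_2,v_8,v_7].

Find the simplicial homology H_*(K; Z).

K has 10 vertices, 30 edges, 20 triangles.
rank ∂_0 = 0, rank ∂_1 = 9 ⇒ b_0 = 10 − 0 − 9 = 1; all invariant factors of ∂_1 are 1 so no torsion. So H_0 ≅ Z.
rank ∂_1 = 9, rank ∂_2 = 20 ⇒ b_1 = 30 − 9 − 20 = 1; ∂_2 has invariant factor(s) [2] giving torsion. So H_1 ≅ Z ⊕ Z_2.
rank ∂_2 = 20, rank ∂_3 = 0 ⇒ b_2 = 20 − 20 − 0 = 0. So H_2 ≅ 0.

H_0 ≅ Z,  H_1 ≅ Z ⊕ Z_2,  H_2 = 0.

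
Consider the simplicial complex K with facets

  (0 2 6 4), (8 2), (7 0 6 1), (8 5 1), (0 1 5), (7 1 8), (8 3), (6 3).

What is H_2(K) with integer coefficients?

H_2 ≅ 0.

We work with the vertex ordering 0 < 1 < 2 < 3 < 4 < 5 < 6 < 7 < 8. The simplices of K, each written with vertices in increasing order, are:

  0-simplices (9): [0], [1], [2], [3], [4], [5], [6], [7], [8]
  1-simplices (19): [0,1], [0,2], [0,4], [0,5], [0,6], [0,7], [1,5], [1,6], [1,7], [1,8], [2,4], [2,6], [2,8], [3,6], [3,8], [4,6], [5,8], [6,7], [7,8]
  2-simplices (11): [0,1,5], [0,1,6], [0,1,7], [0,2,4], [0,2,6], [0,4,6], [0,6,7], [1,5,8], [1,6,7], [1,7,8], [2,4,6]
  3-simplices (2): [0,1,6,7], [0,2,4,6]

Hence C_0 ≅ Z^9, C_1 ≅ Z^19, C_2 ≅ Z^11, C_3 ≅ Z^2.

The boundary map ∂_1: C_1 → C_0 is given by ∂[p,q] = [q] − [p]. For instance
  ∂[1,6] = [6] − [1].
The 9×19 boundary matrix has rank 8 and Smith normal form diag(1,1,1,1,1,1,1,1).

Boundary ∂_2: C_2 → C_1 maps a triangle to the signed sum of its edges. For instance
  ∂[2,4,6] = [4,6] − [2,6] + [2,4],
  ∂[1,6,7] = [6,7] − [1,7] + [1,6].
As a 19×11 matrix over Z this has rank 9, with invariant factors (1,1,1,1,1,1,1,1,1).

The boundary map ∂_3: C_3 → C_2 sends each 3-simplex σ to the alternating sum Σ_i (−1)^i (σ with its i-th vertex removed). For instance
  ∂[0,2,4,6] = [2,4,6] − [0,4,6] + [0,2,6] − [0,2,4],
  ∂[0,1,6,7] = [1,6,7] − [0,6,7] + [0,1,7] − [0,1,6].
As a 11×2 matrix over Z this has rank 2, with invariant factors (1,1).

Reading off H_k = ker ∂_k / im ∂_{k+1}:

  H_2: rank ker ∂_2 − rank ∂_3 = (11 − 9) − 2 = 0, and the invariant factors of ∂_3 are all 1, so H_2 ≅ 0.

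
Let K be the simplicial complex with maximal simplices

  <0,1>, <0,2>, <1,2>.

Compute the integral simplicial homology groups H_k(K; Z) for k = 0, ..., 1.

Order the vertices as 0 < 1 < 2. Listing each simplex with vertices in this order, K has dimension 1 with simplices:

  0-simplices (3): [0], [1], [2]
  1-simplices (3): [0,1], [0,2], [1,2]

so the chain groups are C_0 ≅ Z^3, C_1 ≅ Z^3.

Boundary ∂_1: C_1 → C_0 is given by ∂[p,q] = [q] − [p]. For instance
  ∂[1,2] = [2] − [1].
This gives a 3×3 integer matrix of rank 2; reducing to Smith normal form yields diagonal entries (1,1).

Computing H_k = (kernel of ∂_k) / (image of ∂_{k+1}):

  H_0: rank C_0 − rank ∂_1 = 3 − 2 = 1, and the invariant factors of ∂_1 are all 1, so H_0 ≅ Z.
  H_1: rank ker ∂_1 − rank ∂_2 = (3 − 2) − 0 = 1, and there is no ∂_2, so H_1 ≅ Z.

(K is a triangulation of the circle S^1.)

H_0 ≅ Z,  H_1 ≅ Z.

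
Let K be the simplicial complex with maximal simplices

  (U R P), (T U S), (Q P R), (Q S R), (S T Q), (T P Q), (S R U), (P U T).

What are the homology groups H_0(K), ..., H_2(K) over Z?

H_0 = Z,  H_1 = 0,  H_2 = Z.

Fix the vertex order P < Q < R < S < T < U and write every simplex with vertices in increasing order. Then dim K = 2 and the simplices of K are:

  0-simplices (6): P, Q, R, S, T, U
  1-simplices (12): PQ, PR, PT, PU, QR, QS, QT, RS, RU, ST, SU, TU
  2-simplices (8): PQR, PQT, PRU, PTU, QRS, QST, RSU, STU

giving chain groups C_0 ≅ Z^6, C_1 ≅ Z^12, C_2 ≅ Z^8.

Boundary ∂_1: C_1 → C_0 sends each edge [p,q] (with p < q) to q − p. For instance
  ∂SU = U − S.
The resulting 6×12 matrix has rank 5, and its Smith normal form has invariant factors (1,1,1,1,1).

∂_2: C_2 → C_1 sends each 2-simplex [p,q,r] to [q,r] − [p,r] + [p,q]. For instance
  ∂PRU = RU − PU + PR,
  ∂QST = ST − QT + QS.
As a 12×8 matrix over Z this has rank 7, with invariant factors (1,1,1,1,1,1,1).

Computing H_k = (kernel of ∂_k) / (image of ∂_{k+1}):

  H_0: rank C_0 − rank ∂_1 = 6 − 5 = 1, and the invariant factors of ∂_1 are all 1, so H_0 = Z.
  H_1: rank ker ∂_1 − rank ∂_2 = (12 − 5) − 7 = 0, and the invariant factors of ∂_2 are all 1, so H_1 = 0.
  H_2: rank ker ∂_2 − rank ∂_3 = (8 − 7) − 0 = 1, and there is no ∂_3, so H_2 = Z.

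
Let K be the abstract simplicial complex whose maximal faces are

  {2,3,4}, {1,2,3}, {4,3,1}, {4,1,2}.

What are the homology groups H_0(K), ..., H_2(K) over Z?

H_0 = Z,  H_1 = 0,  H_2 = Z.

Take the total order 1 < 2 < 3 < 4 on the vertex set. Then K (dimension 2) consists of the simplices:

  0-simplices (4): [1], [2], [3], [4]
  1-simplices (6): [1,2], [1,3], [1,4], [2,3], [2,4], [3,4]
  2-simplices (4): [1,2,3], [1,2,4], [1,3,4], [2,3,4]

Hence C_0 ≅ Z^4, C_1 ≅ Z^6, C_2 ≅ Z^4.

Boundary ∂_1: C_1 → C_0 sends each edge [p,q] (with p < q) to q − p.
As a 4×6 matrix over Z this has rank 3, with invariant factors (1,1,1).

∂_2: C_2 → C_1 sends each 2-simplex [p,q,r] to [q,r] − [p,r] + [p,q]. For instance
  ∂[1,3,4] = [3,4] − [1,4] + [1,3],
  ∂[1,2,4] = [2,4] − [1,4] + [1,2].
As a 6×4 matrix over Z this has rank 3, with invariant factors (1,1,1).

Computing H_k = (kernel of ∂_k) / (image of ∂_{k+1}):

  H_0: rank C_0 − rank ∂_1 = 4 − 3 = 1, and the invariant factors of ∂_1 are all 1, so H_0 ≅ Z.
  H_1: rank ker ∂_1 − rank ∂_2 = (6 − 3) − 3 = 0, and the invariant factors of ∂_2 are all 1, so H_1 ≅ 0.
  H_2: rank ker ∂_2 − rank ∂_3 = (4 − 3) − 0 = 1, and there is no ∂_3, so H_2 ≅ Z.

As a check, the Euler characteristic is 4 − 6 + 4 = 2, which agrees with 1 − 0 + 1 = 2.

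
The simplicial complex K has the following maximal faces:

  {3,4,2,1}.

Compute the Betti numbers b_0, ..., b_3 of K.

b_0 = 1, b_1 = 0, b_2 = 0, b_3 = 0.

K has 4 vertices, 6 edges, 4 triangles, 1 3-simplex.
rank ∂_0 = 0, rank ∂_1 = 3 ⇒ b_0 = 4 − 0 − 3 = 1; all invariant factors of ∂_1 are 1 so no torsion. So H_0 ≅ Z.
rank ∂_1 = 3, rank ∂_2 = 3 ⇒ b_1 = 6 − 3 − 3 = 0; all invariant factors of ∂_2 are 1 so no torsion. So H_1 ≅ 0.
rank ∂_2 = 3, rank ∂_3 = 1 ⇒ b_2 = 4 − 3 − 1 = 0; all invariant factors of ∂_3 are 1 so no torsion. So H_2 ≅ 0.
rank ∂_3 = 1, rank ∂_4 = 0 ⇒ b_3 = 1 − 1 − 0 = 0. So H_3 ≅ 0.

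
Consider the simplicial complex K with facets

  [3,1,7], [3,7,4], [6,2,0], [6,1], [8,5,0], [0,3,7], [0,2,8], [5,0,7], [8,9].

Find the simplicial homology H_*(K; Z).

Order the vertices as 0 < 1 < 2 < 3 < 4 < 5 < 6 < 7 < 8 < 9. Listing each simplex with vertices in this order, K has dimension 2 with simplices:

  0-simplices (10): [0], [1], [2], [3], [4], [5], [6], [7], [8], [9]
  1-simplices (17): [0,2], [0,3], [0,5], [0,6], [0,7], [0,8], [1,3], [1,6], [1,7], [2,6], [2,8], [3,4], [3,7], [4,7], [5,7], [5,8], [8,9]
  2-simplices (7): [0,2,6], [0,2,8], [0,3,7], [0,5,7], [0,5,8], [1,3,7], [3,4,7]

so the chain groups are C_0 ≅ Z^10, C_1 ≅ Z^17, C_2 ≅ Z^7.

Boundary ∂_1: C_1 → C_0 is given by ∂[p,q] = [q] − [p]. For instance
  ∂[5,7] = [7] − [5].
As a 10×17 matrix over Z this has rank 9, with invariant factors (1,1,1,1,1,1,1,1,1).

The boundary map ∂_2: C_2 → C_1 acts by ∂[p,q,r] = [q,r] − [p,r] + [p,q]. For instance
  ∂[0,3,7] = [3,7] − [0,7] + [0,3],
  ∂[1,3,7] = [3,7] − [1,7] + [1,3].
The resulting 17×7 matrix has rank 7, and its Smith normal form has invariant factors (1,1,1,1,1,1,1).

Now H_k = ker ∂_k / im ∂_{k+1}, so:

  H_0: rank C_0 − rank ∂_1 = 10 − 9 = 1, and the invariant factors of ∂_1 are all 1, so H_0 ≅ Z.
  H_1: rank ker ∂_1 − rank ∂_2 = (17 − 9) − 7 = 1, and the invariant factors of ∂_2 are all 1, so H_1 ≅ Z.
  H_2: rank ker ∂_2 − rank ∂_3 = (7 − 7) − 0 = 0, and there is no ∂_3, so H_2 ≅ 0.

As a check, the Euler characteristic is 10 − 17 + 7 = 0, which agrees with 1 − 1 + 0 = 0.

H_0 = Z,  H_1 = Z,  H_2 = 0.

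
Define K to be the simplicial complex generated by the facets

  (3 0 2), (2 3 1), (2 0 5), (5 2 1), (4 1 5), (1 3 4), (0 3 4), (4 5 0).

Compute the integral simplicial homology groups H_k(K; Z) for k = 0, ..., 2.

We work with the vertex ordering 0 < 1 < 2 < 3 < 4 < 5. The simplices of K, each written with vertices in increasing order, are:

  0-simplices (6): [0], [1], [2], [3], [4], [5]
  1-simplices (12): [0,2], [0,3], [0,4], [0,5], [1,2], [1,3], [1,4], [1,5], [2,3], [2,5], [3,4], [4,5]
  2-simplices (8): [0,2,3], [0,2,5], [0,3,4], [0,4,5], [1,2,3], [1,2,5], [1,3,4], [1,4,5]

giving chain groups C_0 ≅ Z^6, C_1 ≅ Z^12, C_2 ≅ Z^8.

Boundary ∂_1: C_1 → C_0 sends each edge [p,q] (with p < q) to q − p. For instance
  ∂[1,5] = [5] − [1].
This gives a 6×12 integer matrix of rank 5; reducing to Smith normal form yields diagonal entries (1,1,1,1,1).

∂_2: C_2 → C_1 acts by ∂[p,q,r] = [q,r] − [p,r] + [p,q]. For instance
  ∂[0,2,5] = [2,5] − [0,5] + [0,2],
  ∂[1,4,5] = [4,5] − [1,5] + [1,4].
The 12×8 boundary matrix has rank 7 and Smith normal form diag(1,1,1,1,1,1,1).

Computing H_k = (kernel of ∂_k) / (image of ∂_{k+1}):

  H_0: rank C_0 − rank ∂_1 = 6 − 5 = 1, and the invariant factors of ∂_1 are all 1, so H_0 ≅ Z.
  H_1: rank ker ∂_1 − rank ∂_2 = (12 − 5) − 7 = 0, and the invariant factors of ∂_2 are all 1, so H_1 ≅ 0.
  H_2: rank ker ∂_2 − rank ∂_3 = (8 − 7) − 0 = 1, and there is no ∂_3, so H_2 ≅ Z.

As a check, the Euler characteristic is 6 − 12 + 8 = 2, which agrees with 1 − 0 + 1 = 2.
(K is a triangulation of the 2-sphere S^2.)

H_0 = Z,  H_1 = 0,  H_2 = Z.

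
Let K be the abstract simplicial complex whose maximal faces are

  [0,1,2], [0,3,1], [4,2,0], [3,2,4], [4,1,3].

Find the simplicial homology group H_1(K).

Take the total order 0 < 1 < 2 < 3 < 4 on the vertex set. Then K (dimension 2) consists of the simplices:

  0-simplices (5): [0], [1], [2], [3], [4]
  1-simplices (10): [0,1], [0,2], [0,3], [0,4], [1,2], [1,3], [1,4], [2,3], [2,4], [3,4]
  2-simplices (5): [0,1,2], [0,1,3], [0,2,4], [1,3,4], [2,3,4]

Hence C_0 ≅ Z^5, C_1 ≅ Z^10, C_2 ≅ Z^5.

∂_1: C_1 → C_0 sends each edge [p,q] (with p < q) to q − p. For instance
  ∂[1,2] = [2] − [1].
The 5×10 boundary matrix has rank 4 and Smith normal form diag(1,1,1,1).

∂_2: C_2 → C_1 maps a triangle to the signed sum of its edges. For instance
  ∂[0,1,2] = [1,2] − [0,2] + [0,1],
  ∂[1,3,4] = [3,4] − [1,4] + [1,3].
The 10×5 boundary matrix has rank 5 and Smith normal form diag(1,1,1,1,1).

Reading off H_k = ker ∂_k / im ∂_{k+1}:

  H_1: rank ker ∂_1 − rank ∂_2 = (10 − 4) − 5 = 1, and the invariant factors of ∂_2 are all 1, so H_1 ≅ Z.

(K is a triangulation of the Möbius band.)

H_1 = Z.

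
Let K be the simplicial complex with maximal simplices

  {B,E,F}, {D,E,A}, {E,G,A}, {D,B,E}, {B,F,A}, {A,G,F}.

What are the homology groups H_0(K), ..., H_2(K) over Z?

H_0 ≅ Z,  H_1 ≅ Z,  H_2 = 0.

Take the total order A < B < D < E < F < G on the vertex set. Then K (dimension 2) consists of the simplices:

  0-simplices (6): A, B, D, E, F, G
  1-simplices (12): AB, AD, AE, AF, AG, BD, BE, BF, DE, EF, EG, FG
  2-simplices (6): ABF, ADE, AEG, AFG, BDE, BEF

giving chain groups C_0 ≅ Z^6, C_1 ≅ Z^12, C_2 ≅ Z^6.

∂_1: C_1 → C_0 maps an edge to its endpoints' difference, ∂[p,q] = q − p. For instance
  ∂BE = E − B.
This gives a 6×12 integer matrix of rank 5; reducing to Smith normal form yields diagonal entries (1,1,1,1,1).

∂_2: C_2 → C_1 sends each 2-simplex [p,q,r] to [q,r] − [p,r] + [p,q]. For instance
  ∂AFG = FG − AG + AF,
  ∂BDE = DE − BE + BD.
As a 12×6 matrix over Z this has rank 6, with invariant factors (1,1,1,1,1,1).

From H_k ≅ ker(∂_k) / im(∂_{k+1}) we obtain:

  H_0: rank C_0 − rank ∂_1 = 6 − 5 = 1, and the invariant factors of ∂_1 are all 1, so H_0 ≅ Z.
  H_1: rank ker ∂_1 − rank ∂_2 = (12 − 5) − 6 = 1, and the invariant factors of ∂_2 are all 1, so H_1 ≅ Z.
  H_2: rank ker ∂_2 − rank ∂_3 = (6 − 6) − 0 = 0, and there is no ∂_3, so H_2 ≅ 0.

(K is a triangulation of the cylinder S^1 x I.)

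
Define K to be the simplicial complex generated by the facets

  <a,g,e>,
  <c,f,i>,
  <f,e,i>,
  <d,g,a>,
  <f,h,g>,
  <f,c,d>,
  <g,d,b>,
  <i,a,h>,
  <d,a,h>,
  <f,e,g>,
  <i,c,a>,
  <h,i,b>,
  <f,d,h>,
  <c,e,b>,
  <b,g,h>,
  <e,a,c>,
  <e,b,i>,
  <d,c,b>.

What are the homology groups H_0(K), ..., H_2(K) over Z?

H_0 = Z,  H_1 = Z ⊕ Z/2Z,  H_2 = 0.

Order the vertices as a < b < c < d < e < f < g < h < i. Listing each simplex with vertices in this order, K has dimension 2 with simplices:

  0-simplices (9): a, b, c, d, e, f, g, h, i
  1-simplices (27): ac, ad, ae, ag, ah, ai, bc, bd, be, bg, bh, bi, cd, ce, cf, ci, df, dg, dh, ef, eg, ei, fg, fh, fi, gh, hi
  2-simplices (18): ace, aci, adg, adh, aeg, ahi, bcd, bce, bdg, bei, bgh, bhi, cdf, cfi, dfh, efg, efi, fgh

giving chain groups C_0 ≅ Z^9, C_1 ≅ Z^27, C_2 ≅ Z^18.

Boundary ∂_1: C_1 → C_0 is given by ∂[p,q] = [q] − [p]. For instance
  ∂bc = c − b.
The 9×27 boundary matrix has rank 8 and Smith normal form diag(1,1,1,1,1,1,1,1).

∂_2: C_2 → C_1 acts by ∂[p,q,r] = [q,r] − [p,r] + [p,q]. For instance
  ∂bei = ei − bi + be,
  ∂adg = dg − ag + ad.
The 27×18 boundary matrix has rank 18 and Smith normal form diag(1,1,1,1,1,1,1,1,1,1,1,1,1,1,1,1,1,2).

From H_k ≅ ker(∂_k) / im(∂_{k+1}) we obtain:

  H_0: rank C_0 − rank ∂_1 = 9 − 8 = 1, and the invariant factors of ∂_1 are all 1, so H_0 ≅ Z.
  H_1: rank ker ∂_1 − rank ∂_2 = (27 − 8) − 18 = 1, and ∂_2 has invariant factor 2 > 1, so H_1 ≅ Z ⊕ Z/2Z.
  H_2: rank ker ∂_2 − rank ∂_3 = (18 − 18) − 0 = 0, and there is no ∂_3, so H_2 ≅ 0.

As a check, the Euler characteristic is 9 − 27 + 18 = 0, which agrees with 1 − 1 + 0 = 0.
(K is a triangulation of the Klein bottle.)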